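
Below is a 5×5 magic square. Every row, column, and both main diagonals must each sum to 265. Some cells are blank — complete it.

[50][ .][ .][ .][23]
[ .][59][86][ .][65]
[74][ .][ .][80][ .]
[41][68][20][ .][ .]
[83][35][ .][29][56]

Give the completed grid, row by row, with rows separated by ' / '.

50 77 44 71 23 / 17 59 86 38 65 / 74 26 53 80 32 / 41 68 20 47 89 / 83 35 62 29 56

Using row 5: 83 + 35 + 29 + 56 + ? → (5,3) = 265 − 203 = 62.
Column 1 needs 265; the known cells sum to 248, so (2,1) = 17.
Using row 2: 17 + 59 + 86 + 65 + ? → (2,4) = 265 − 227 = 38.
Anti-diagonal: 23 + 38 + 68 + 83 + ? = 265, so (3,3) = 53.
Column 3: 86 + 53 + 20 + 62 + ? = 265, so (1,3) = 44.
Main diagonal: 50 + 59 + 53 + 56 + ? = 265, so (4,4) = 47.
Using row 4: 41 + 68 + 20 + 47 + ? → (4,5) = 265 − 176 = 89.
Using column 4: 38 + 80 + 47 + 29 + ? → (1,4) = 265 − 194 = 71.
Column 5 needs 265; the known cells sum to 233, so (3,5) = 32.
The remaining cell in row 1 is (1,2) = 265 − 188 = 77.
The remaining cell in row 3 is (3,2) = 265 − 239 = 26.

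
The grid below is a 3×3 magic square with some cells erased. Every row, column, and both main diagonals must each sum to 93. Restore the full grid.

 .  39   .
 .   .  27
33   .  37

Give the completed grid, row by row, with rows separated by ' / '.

25 39 29 / 35 31 27 / 33 23 37

Row 3 must total 93; the given cells sum to 70, so (3,2) = 23.
Column 2: 39 + 23 + ? = 93, so (2,2) = 31.
Using column 3: 27 + 37 + ? → (1,3) = 93 − 64 = 29.
Main diagonal: 31 + 37 + ? = 93, so (1,1) = 25.
Using row 2: 31 + 27 + ? → (2,1) = 93 − 58 = 35.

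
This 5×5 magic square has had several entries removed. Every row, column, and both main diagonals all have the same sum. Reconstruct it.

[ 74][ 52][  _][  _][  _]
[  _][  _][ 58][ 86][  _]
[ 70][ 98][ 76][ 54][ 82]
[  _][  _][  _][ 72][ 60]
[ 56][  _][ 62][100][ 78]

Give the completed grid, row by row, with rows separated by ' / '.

Row 3 is already complete: 70 + 98 + 76 + 54 + 82 = 380, so that is the magic constant.
Row 5 must total 380; the given cells sum to 296, so (5,2) = 84.
Column 4: 86 + 54 + 72 + 100 + ? = 380, so (1,4) = 68.
Main diagonal needs 380; the known cells sum to 300, so (2,2) = 80.
Column 2 needs 380; the known cells sum to 314, so (4,2) = 66.
Using anti-diagonal: 86 + 76 + 66 + 56 + ? → (1,5) = 380 − 284 = 96.
Row 1 must total 380; the given cells sum to 290, so (1,3) = 90.
Column 3 must total 380; the given cells sum to 286, so (4,3) = 94.
Column 5: 96 + 82 + 60 + 78 + ? = 380, so (2,5) = 64.
Row 2 needs 380; the known cells sum to 288, so (2,1) = 92.
Row 4: 66 + 94 + 72 + 60 + ? = 380, so (4,1) = 88.

74 52 90 68 96 / 92 80 58 86 64 / 70 98 76 54 82 / 88 66 94 72 60 / 56 84 62 100 78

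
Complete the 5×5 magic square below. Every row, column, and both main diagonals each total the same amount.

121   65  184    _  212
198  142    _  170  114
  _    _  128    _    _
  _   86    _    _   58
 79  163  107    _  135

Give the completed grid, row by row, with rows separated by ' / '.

121 65 184 93 212 / 198 142 51 170 114 / 100 219 128 72 156 / 177 86 205 149 58 / 79 163 107 191 135

Anti-diagonal is already complete: 212 + 170 + 128 + 86 + 79 = 675, so that is the magic constant.
Row 1: 121 + 65 + 184 + 212 + ? = 675, so (1,4) = 93.
From row 2, 675 − (198 + 142 + 170 + 114) gives (2,3) = 51.
From row 5, 675 − (79 + 163 + 107 + 135) gives (5,4) = 191.
The remaining cell in column 2 is (3,2) = 675 − 456 = 219.
Column 3 needs 675; the known cells sum to 470, so (4,3) = 205.
From column 5, 675 − (212 + 114 + 58 + 135) gives (3,5) = 156.
Main diagonal needs 675; the known cells sum to 526, so (4,4) = 149.
From row 4, 675 − (86 + 205 + 149 + 58) gives (4,1) = 177.
Column 1 needs 675; the known cells sum to 575, so (3,1) = 100.
The remaining cell in column 4 is (3,4) = 675 − 603 = 72.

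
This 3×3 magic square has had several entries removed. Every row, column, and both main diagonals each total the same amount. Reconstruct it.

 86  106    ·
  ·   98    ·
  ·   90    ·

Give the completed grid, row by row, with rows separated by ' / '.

Column 2 is already complete: 106 + 98 + 90 = 294, so that is the magic constant.
Row 1 needs 294; the known cells sum to 192, so (1,3) = 102.
Main diagonal must total 294; the given cells sum to 184, so (3,3) = 110.
Using anti-diagonal: 102 + 98 + ? → (3,1) = 294 − 200 = 94.
The remaining cell in column 1 is (2,1) = 294 − 180 = 114.
Column 3 needs 294; the known cells sum to 212, so (2,3) = 82.

86 106 102 / 114 98 82 / 94 90 110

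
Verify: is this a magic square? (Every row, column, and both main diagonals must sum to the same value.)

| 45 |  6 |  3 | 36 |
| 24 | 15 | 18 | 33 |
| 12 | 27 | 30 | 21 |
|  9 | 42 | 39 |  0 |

Row 1: 45 + 6 + 3 + 36 = 90.
Row 2: 24 + 15 + 18 + 33 = 90.
Row 3: 12 + 27 + 30 + 21 = 90.
Row 4: 9 + 42 + 39 + 0 = 90.
Column 1: 45 + 24 + 12 + 9 = 90.
Column 2: 6 + 15 + 27 + 42 = 90.
Column 3: 3 + 18 + 30 + 39 = 90.
Column 4: 36 + 33 + 21 + 0 = 90.
Main diagonal: 45 + 15 + 30 + 0 = 90.
Anti-diagonal: 36 + 18 + 27 + 9 = 90.
All lines sum to 90.

Yes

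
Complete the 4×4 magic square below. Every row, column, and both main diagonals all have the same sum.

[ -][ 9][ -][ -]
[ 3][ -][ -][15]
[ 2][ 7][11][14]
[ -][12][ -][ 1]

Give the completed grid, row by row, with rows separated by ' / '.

16 9 5 4 / 3 6 10 15 / 2 7 11 14 / 13 12 8 1

Row 3 is already complete: 2 + 7 + 11 + 14 = 34, so that is the magic constant.
From column 2, 34 − (9 + 7 + 12) gives (2,2) = 6.
Column 4 must total 34; the given cells sum to 30, so (1,4) = 4.
Main diagonal needs 34; the known cells sum to 18, so (1,1) = 16.
Row 1: 16 + 9 + 4 + ? = 34, so (1,3) = 5.
The remaining cell in row 2 is (2,3) = 34 − 24 = 10.
Column 1 needs 34; the known cells sum to 21, so (4,1) = 13.
Column 3: 5 + 10 + 11 + ? = 34, so (4,3) = 8.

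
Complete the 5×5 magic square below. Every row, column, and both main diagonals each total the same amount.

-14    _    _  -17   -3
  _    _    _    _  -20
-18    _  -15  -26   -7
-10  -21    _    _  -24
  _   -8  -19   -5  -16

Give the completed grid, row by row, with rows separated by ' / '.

Column 5 is already complete: -3 + -20 + -7 + -24 + -16 = -70, so that is the magic constant.
The remaining cell in row 3 is (3,2) = -70 − (-66) = -4.
Row 5 must total -70; the given cells sum to -48, so (5,1) = -22.
From column 1, -70 − (-14 + (-18) + (-10) + (-22)) gives (2,1) = -6.
Anti-diagonal needs -70; the known cells sum to -61, so (2,4) = -9.
Column 4 needs -70; the known cells sum to -57, so (4,4) = -13.
The remaining cell in main diagonal is (2,2) = -70 − (-58) = -12.
From row 2, -70 − (-6 + (-12) + (-9) + (-20)) gives (2,3) = -23.
The remaining cell in row 4 is (4,3) = -70 − (-68) = -2.
Column 2: -12 + (-4) + (-21) + (-8) + ? = -70, so (1,2) = -25.
Column 3: -23 + (-15) + (-2) + (-19) + ? = -70, so (1,3) = -11.

-14 -25 -11 -17 -3 / -6 -12 -23 -9 -20 / -18 -4 -15 -26 -7 / -10 -21 -2 -13 -24 / -22 -8 -19 -5 -16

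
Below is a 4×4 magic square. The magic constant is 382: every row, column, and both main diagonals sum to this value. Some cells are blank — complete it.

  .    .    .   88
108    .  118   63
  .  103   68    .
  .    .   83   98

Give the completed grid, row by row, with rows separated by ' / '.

Using row 2: 108 + 118 + 63 + ? → (2,2) = 382 − 289 = 93.
The remaining cell in column 3 is (1,3) = 382 − 269 = 113.
From column 4, 382 − (88 + 63 + 98) gives (3,4) = 133.
Main diagonal must total 382; the given cells sum to 259, so (1,1) = 123.
Anti-diagonal must total 382; the given cells sum to 309, so (4,1) = 73.
The remaining cell in row 1 is (1,2) = 382 − 324 = 58.
The remaining cell in row 3 is (3,1) = 382 − 304 = 78.
Row 4 needs 382; the known cells sum to 254, so (4,2) = 128.

123 58 113 88 / 108 93 118 63 / 78 103 68 133 / 73 128 83 98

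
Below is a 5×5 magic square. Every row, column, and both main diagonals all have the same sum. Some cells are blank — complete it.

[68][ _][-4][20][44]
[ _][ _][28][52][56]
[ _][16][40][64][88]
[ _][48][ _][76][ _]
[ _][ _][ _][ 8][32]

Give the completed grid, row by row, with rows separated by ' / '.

68 92 -4 20 44 / 80 4 28 52 56 / 12 16 40 64 88 / 24 48 72 76 0 / 36 60 84 8 32

Column 4 is already complete: 20 + 52 + 64 + 76 + 8 = 220, so that is the magic constant.
Row 1: 68 + (-4) + 20 + 44 + ? = 220, so (1,2) = 92.
The remaining cell in row 3 is (3,1) = 220 − 208 = 12.
From column 5, 220 − (44 + 56 + 88 + 32) gives (4,5) = 0.
From main diagonal, 220 − (68 + 40 + 76 + 32) gives (2,2) = 4.
The remaining cell in anti-diagonal is (5,1) = 220 − 184 = 36.
Row 2: 4 + 28 + 52 + 56 + ? = 220, so (2,1) = 80.
Column 1 must total 220; the given cells sum to 196, so (4,1) = 24.
Using column 2: 92 + 4 + 16 + 48 + ? → (5,2) = 220 − 160 = 60.
Row 4 needs 220; the known cells sum to 148, so (4,3) = 72.
From row 5, 220 − (36 + 60 + 8 + 32) gives (5,3) = 84.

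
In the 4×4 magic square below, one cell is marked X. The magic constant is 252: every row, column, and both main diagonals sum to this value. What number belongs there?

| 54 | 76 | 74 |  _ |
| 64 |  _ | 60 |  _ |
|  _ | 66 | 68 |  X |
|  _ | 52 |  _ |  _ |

62

Row 1: 54 + 76 + 74 + ? = 252, so (1,4) = 48.
Column 2 needs 252; the known cells sum to 194, so (2,2) = 58.
Column 3 must total 252; the given cells sum to 202, so (4,3) = 50.
Main diagonal must total 252; the given cells sum to 180, so (4,4) = 72.
Anti-diagonal: 48 + 60 + 66 + ? = 252, so (4,1) = 78.
Row 2 needs 252; the known cells sum to 182, so (2,4) = 70.
Column 1 must total 252; the given cells sum to 196, so (3,1) = 56.
Column 4 must total 252; the given cells sum to 190, so (3,4) = 62.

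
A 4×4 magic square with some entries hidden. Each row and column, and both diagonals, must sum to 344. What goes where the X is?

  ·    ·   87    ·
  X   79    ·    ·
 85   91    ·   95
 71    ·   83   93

89

Row 3: 85 + 91 + 95 + ? = 344, so (3,3) = 73.
Using row 4: 71 + 83 + 93 + ? → (4,2) = 344 − 247 = 97.
From column 2, 344 − (79 + 91 + 97) gives (1,2) = 77.
Using column 3: 87 + 73 + 83 + ? → (2,3) = 344 − 243 = 101.
The remaining cell in main diagonal is (1,1) = 344 − 245 = 99.
The remaining cell in anti-diagonal is (1,4) = 344 − 263 = 81.
Column 1 must total 344; the given cells sum to 255, so (2,1) = 89.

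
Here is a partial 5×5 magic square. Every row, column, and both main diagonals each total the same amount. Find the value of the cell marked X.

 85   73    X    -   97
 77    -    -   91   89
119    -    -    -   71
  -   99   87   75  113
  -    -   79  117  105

111

Column 5 is complete and sums to 475; that is the magic constant.
Row 4 must total 475; the given cells sum to 374, so (4,1) = 101.
Column 1 needs 475; the known cells sum to 382, so (5,1) = 93.
From anti-diagonal, 475 − (97 + 91 + 99 + 93) gives (3,3) = 95.
From row 5, 475 − (93 + 79 + 117 + 105) gives (5,2) = 81.
From main diagonal, 475 − (85 + 95 + 75 + 105) gives (2,2) = 115.
Row 2 needs 475; the known cells sum to 372, so (2,3) = 103.
Column 2 must total 475; the given cells sum to 368, so (3,2) = 107.
Using column 3: 103 + 95 + 87 + 79 + ? → (1,3) = 475 − 364 = 111.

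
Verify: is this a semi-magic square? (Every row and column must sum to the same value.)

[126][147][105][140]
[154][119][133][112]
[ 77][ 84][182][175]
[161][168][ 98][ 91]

Yes

Row 1: 126 + 147 + 105 + 140 = 518.
Row 2: 154 + 119 + 133 + 112 = 518.
Row 3: 77 + 84 + 182 + 175 = 518.
Row 4: 161 + 168 + 98 + 91 = 518.
Column 1: 126 + 154 + 77 + 161 = 518.
Column 2: 147 + 119 + 84 + 168 = 518.
Column 3: 105 + 133 + 182 + 98 = 518.
Column 4: 140 + 112 + 175 + 91 = 518.
All lines sum to 518.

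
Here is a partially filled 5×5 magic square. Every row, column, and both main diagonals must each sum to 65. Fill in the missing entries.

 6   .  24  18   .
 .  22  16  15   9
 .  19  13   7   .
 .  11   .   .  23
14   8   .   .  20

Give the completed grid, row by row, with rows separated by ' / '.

6 5 24 18 12 / 3 22 16 15 9 / 25 19 13 7 1 / 17 11 10 4 23 / 14 8 2 21 20

The remaining cell in row 2 is (2,1) = 65 − 62 = 3.
Column 2: 22 + 19 + 11 + 8 + ? = 65, so (1,2) = 5.
Main diagonal: 6 + 22 + 13 + 20 + ? = 65, so (4,4) = 4.
From anti-diagonal, 65 − (15 + 13 + 11 + 14) gives (1,5) = 12.
Using column 4: 18 + 15 + 7 + 4 + ? → (5,4) = 65 − 44 = 21.
Using column 5: 12 + 9 + 23 + 20 + ? → (3,5) = 65 − 64 = 1.
Using row 3: 19 + 13 + 7 + 1 + ? → (3,1) = 65 − 40 = 25.
Row 5: 14 + 8 + 21 + 20 + ? = 65, so (5,3) = 2.
Using column 1: 6 + 3 + 25 + 14 + ? → (4,1) = 65 − 48 = 17.
The remaining cell in column 3 is (4,3) = 65 − 55 = 10.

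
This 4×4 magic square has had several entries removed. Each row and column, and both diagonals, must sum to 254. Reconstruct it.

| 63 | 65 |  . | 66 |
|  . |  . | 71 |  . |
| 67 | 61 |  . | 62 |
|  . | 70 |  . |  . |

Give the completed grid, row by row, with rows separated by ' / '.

Row 1 must total 254; the given cells sum to 194, so (1,3) = 60.
From row 3, 254 − (67 + 61 + 62) gives (3,3) = 64.
Column 2 must total 254; the given cells sum to 196, so (2,2) = 58.
Column 3 needs 254; the known cells sum to 195, so (4,3) = 59.
Main diagonal must total 254; the given cells sum to 185, so (4,4) = 69.
The remaining cell in anti-diagonal is (4,1) = 254 − 198 = 56.
Column 1 must total 254; the given cells sum to 186, so (2,1) = 68.
Column 4: 66 + 62 + 69 + ? = 254, so (2,4) = 57.

63 65 60 66 / 68 58 71 57 / 67 61 64 62 / 56 70 59 69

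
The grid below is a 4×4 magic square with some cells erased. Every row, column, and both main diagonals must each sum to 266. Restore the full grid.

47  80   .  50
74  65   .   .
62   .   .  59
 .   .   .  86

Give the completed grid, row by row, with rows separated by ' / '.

47 80 89 50 / 74 65 56 71 / 62 77 68 59 / 83 44 53 86

Row 1 must total 266; the given cells sum to 177, so (1,3) = 89.
Column 1 needs 266; the known cells sum to 183, so (4,1) = 83.
From column 4, 266 − (50 + 59 + 86) gives (2,4) = 71.
The remaining cell in main diagonal is (3,3) = 266 − 198 = 68.
Row 2 must total 266; the given cells sum to 210, so (2,3) = 56.
Using row 3: 62 + 68 + 59 + ? → (3,2) = 266 − 189 = 77.
The remaining cell in column 2 is (4,2) = 266 − 222 = 44.
From column 3, 266 − (89 + 56 + 68) gives (4,3) = 53.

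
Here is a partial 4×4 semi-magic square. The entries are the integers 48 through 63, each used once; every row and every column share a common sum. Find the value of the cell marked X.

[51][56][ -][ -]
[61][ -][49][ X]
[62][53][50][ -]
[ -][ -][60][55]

58

The entries are 48 through 63, which sum to 888, so each line sums to 888/4 = 222.
Using row 3: 62 + 53 + 50 + ? → (3,4) = 222 − 165 = 57.
The remaining cell in column 1 is (4,1) = 222 − 174 = 48.
Column 3: 49 + 50 + 60 + ? = 222, so (1,3) = 63.
Row 1: 51 + 56 + 63 + ? = 222, so (1,4) = 52.
Row 4 needs 222; the known cells sum to 163, so (4,2) = 59.
The remaining cell in column 2 is (2,2) = 222 − 168 = 54.
Column 4: 52 + 57 + 55 + ? = 222, so (2,4) = 58.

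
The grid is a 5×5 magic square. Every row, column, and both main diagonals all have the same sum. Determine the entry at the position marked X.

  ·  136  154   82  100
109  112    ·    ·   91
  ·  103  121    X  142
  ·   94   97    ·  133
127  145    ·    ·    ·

139

Column 2 is complete and sums to 590; that is the magic constant.
Row 1 must total 590; the given cells sum to 472, so (1,1) = 118.
Using column 5: 100 + 91 + 142 + 133 + ? → (5,5) = 590 − 466 = 124.
Using main diagonal: 118 + 112 + 121 + 124 + ? → (4,4) = 590 − 475 = 115.
The remaining cell in anti-diagonal is (2,4) = 590 − 442 = 148.
Row 2: 109 + 112 + 148 + 91 + ? = 590, so (2,3) = 130.
Row 4: 94 + 97 + 115 + 133 + ? = 590, so (4,1) = 151.
Column 1 must total 590; the given cells sum to 505, so (3,1) = 85.
The remaining cell in column 3 is (5,3) = 590 − 502 = 88.
Using row 3: 85 + 103 + 121 + 142 + ? → (3,4) = 590 − 451 = 139.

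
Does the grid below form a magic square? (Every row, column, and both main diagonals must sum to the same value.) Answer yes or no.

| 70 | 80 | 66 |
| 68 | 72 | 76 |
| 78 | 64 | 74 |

Yes

Row 1: 70 + 80 + 66 = 216.
Row 2: 68 + 72 + 76 = 216.
Row 3: 78 + 64 + 74 = 216.
Column 1: 70 + 68 + 78 = 216.
Column 2: 80 + 72 + 64 = 216.
Column 3: 66 + 76 + 74 = 216.
Main diagonal: 70 + 72 + 74 = 216.
Anti-diagonal: 66 + 72 + 78 = 216.
All lines sum to 216.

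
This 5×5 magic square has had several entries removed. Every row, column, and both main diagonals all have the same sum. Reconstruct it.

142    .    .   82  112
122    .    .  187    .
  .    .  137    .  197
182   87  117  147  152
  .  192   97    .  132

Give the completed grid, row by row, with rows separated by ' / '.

Row 4 is already complete: 182 + 87 + 117 + 147 + 152 = 685, so that is the magic constant.
From column 5, 685 − (112 + 197 + 152 + 132) gives (2,5) = 92.
Main diagonal: 142 + 137 + 147 + 132 + ? = 685, so (2,2) = 127.
From anti-diagonal, 685 − (112 + 187 + 137 + 87) gives (5,1) = 162.
Row 2 must total 685; the given cells sum to 528, so (2,3) = 157.
Row 5 must total 685; the given cells sum to 583, so (5,4) = 102.
The remaining cell in column 1 is (3,1) = 685 − 608 = 77.
Column 3: 157 + 137 + 117 + 97 + ? = 685, so (1,3) = 177.
From column 4, 685 − (82 + 187 + 147 + 102) gives (3,4) = 167.
The remaining cell in row 1 is (1,2) = 685 − 513 = 172.
Row 3 needs 685; the known cells sum to 578, so (3,2) = 107.

142 172 177 82 112 / 122 127 157 187 92 / 77 107 137 167 197 / 182 87 117 147 152 / 162 192 97 102 132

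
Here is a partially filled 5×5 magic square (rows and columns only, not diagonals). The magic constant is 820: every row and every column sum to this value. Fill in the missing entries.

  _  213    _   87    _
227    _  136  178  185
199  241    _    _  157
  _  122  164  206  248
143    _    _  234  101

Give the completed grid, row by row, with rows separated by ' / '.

Row 2 needs 820; the known cells sum to 726, so (2,2) = 94.
Row 4: 122 + 164 + 206 + 248 + ? = 820, so (4,1) = 80.
The remaining cell in column 1 is (1,1) = 820 − 649 = 171.
Column 2 needs 820; the known cells sum to 670, so (5,2) = 150.
Column 4 must total 820; the given cells sum to 705, so (3,4) = 115.
Column 5: 185 + 157 + 248 + 101 + ? = 820, so (1,5) = 129.
From row 1, 820 − (171 + 213 + 87 + 129) gives (1,3) = 220.
Using row 3: 199 + 241 + 115 + 157 + ? → (3,3) = 820 − 712 = 108.
Row 5 needs 820; the known cells sum to 628, so (5,3) = 192.

171 213 220 87 129 / 227 94 136 178 185 / 199 241 108 115 157 / 80 122 164 206 248 / 143 150 192 234 101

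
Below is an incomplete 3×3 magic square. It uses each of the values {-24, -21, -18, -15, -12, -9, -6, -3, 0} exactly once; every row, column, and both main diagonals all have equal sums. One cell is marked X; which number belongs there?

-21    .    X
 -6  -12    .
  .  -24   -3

The 9 entries sum to -108, so each line sums to -108/3 = -36.
The remaining cell in row 2 is (2,3) = -36 − (-18) = -18.
Using row 3: -24 + (-3) + ? → (3,1) = -36 − (-27) = -9.
Column 2 must total -36; the given cells sum to -36, so (1,2) = 0.
Using column 3: -18 + (-3) + ? → (1,3) = -36 − (-21) = -15.

-15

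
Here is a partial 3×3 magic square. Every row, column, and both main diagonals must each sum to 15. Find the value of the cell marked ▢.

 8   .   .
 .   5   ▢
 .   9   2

Using row 3: 9 + 2 + ? → (3,1) = 15 − 11 = 4.
From column 1, 15 − (8 + 4) gives (2,1) = 3.
Column 2 must total 15; the given cells sum to 14, so (1,2) = 1.
Anti-diagonal: 5 + 4 + ? = 15, so (1,3) = 6.
Row 2 needs 15; the known cells sum to 8, so (2,3) = 7.

7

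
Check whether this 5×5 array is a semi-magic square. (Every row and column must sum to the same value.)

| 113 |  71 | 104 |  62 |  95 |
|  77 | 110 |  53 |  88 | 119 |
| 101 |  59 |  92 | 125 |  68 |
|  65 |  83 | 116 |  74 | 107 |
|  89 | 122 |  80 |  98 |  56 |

Row 1: 113 + 71 + 104 + 62 + 95 = 445.
Row 2: 77 + 110 + 53 + 88 + 119 = 447.
Row 3: 101 + 59 + 92 + 125 + 68 = 445.
Row 4: 65 + 83 + 116 + 74 + 107 = 445.
Row 5: 89 + 122 + 80 + 98 + 56 = 445.
Column 1: 113 + 77 + 101 + 65 + 89 = 445.
Column 2: 71 + 110 + 59 + 83 + 122 = 445.
Column 3: 104 + 53 + 92 + 116 + 80 = 445.
Column 4: 62 + 88 + 125 + 74 + 98 = 447.
Column 5: 95 + 119 + 68 + 107 + 56 = 445.

No — row 4 sums to 445 but column 4 sums to 447.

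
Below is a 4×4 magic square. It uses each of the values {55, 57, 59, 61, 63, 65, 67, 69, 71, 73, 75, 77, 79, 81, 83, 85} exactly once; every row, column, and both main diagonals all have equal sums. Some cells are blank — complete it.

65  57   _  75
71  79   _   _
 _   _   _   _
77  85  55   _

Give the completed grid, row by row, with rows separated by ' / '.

The 16 entries sum to 1120, so each line sums to 1120/4 = 280.
Using row 1: 65 + 57 + 75 + ? → (1,3) = 280 − 197 = 83.
The remaining cell in row 4 is (4,4) = 280 − 217 = 63.
Using column 1: 65 + 71 + 77 + ? → (3,1) = 280 − 213 = 67.
Column 2 needs 280; the known cells sum to 221, so (3,2) = 59.
Main diagonal must total 280; the given cells sum to 207, so (3,3) = 73.
Anti-diagonal needs 280; the known cells sum to 211, so (2,3) = 69.
Using row 2: 71 + 79 + 69 + ? → (2,4) = 280 − 219 = 61.
Row 3: 67 + 59 + 73 + ? = 280, so (3,4) = 81.

65 57 83 75 / 71 79 69 61 / 67 59 73 81 / 77 85 55 63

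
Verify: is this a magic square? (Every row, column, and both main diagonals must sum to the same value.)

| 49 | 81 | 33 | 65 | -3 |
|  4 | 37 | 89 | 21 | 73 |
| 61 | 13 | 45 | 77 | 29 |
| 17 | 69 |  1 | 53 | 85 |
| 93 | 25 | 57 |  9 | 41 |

Row 1: 49 + 81 + 33 + 65 + (-3) = 225.
Row 2: 4 + 37 + 89 + 21 + 73 = 224.
Row 3: 61 + 13 + 45 + 77 + 29 = 225.
Row 4: 17 + 69 + 1 + 53 + 85 = 225.
Row 5: 93 + 25 + 57 + 9 + 41 = 225.
Column 1: 49 + 4 + 61 + 17 + 93 = 224.
Column 2: 81 + 37 + 13 + 69 + 25 = 225.
Column 3: 33 + 89 + 45 + 1 + 57 = 225.
Column 4: 65 + 21 + 77 + 53 + 9 = 225.
Column 5: -3 + 73 + 29 + 85 + 41 = 225.
Main diagonal: 49 + 37 + 45 + 53 + 41 = 225.
Anti-diagonal: -3 + 21 + 45 + 69 + 93 = 225.

No — column 1 sums to 224 but row 3 sums to 225.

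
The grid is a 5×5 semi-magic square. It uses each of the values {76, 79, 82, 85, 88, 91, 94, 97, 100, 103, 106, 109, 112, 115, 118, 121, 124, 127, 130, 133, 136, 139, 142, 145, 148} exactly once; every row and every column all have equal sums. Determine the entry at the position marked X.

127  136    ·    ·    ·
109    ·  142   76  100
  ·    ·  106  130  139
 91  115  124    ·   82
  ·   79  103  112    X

The 25 entries sum to 2800, so each line sums to 2800/5 = 560.
The remaining cell in row 2 is (2,2) = 560 − 427 = 133.
Row 4 needs 560; the known cells sum to 412, so (4,4) = 148.
Column 2 must total 560; the given cells sum to 463, so (3,2) = 97.
From column 3, 560 − (142 + 106 + 124 + 103) gives (1,3) = 85.
The remaining cell in column 4 is (1,4) = 560 − 466 = 94.
From row 1, 560 − (127 + 136 + 85 + 94) gives (1,5) = 118.
Row 3: 97 + 106 + 130 + 139 + ? = 560, so (3,1) = 88.
From column 1, 560 − (127 + 109 + 88 + 91) gives (5,1) = 145.
Column 5 needs 560; the known cells sum to 439, so (5,5) = 121.

121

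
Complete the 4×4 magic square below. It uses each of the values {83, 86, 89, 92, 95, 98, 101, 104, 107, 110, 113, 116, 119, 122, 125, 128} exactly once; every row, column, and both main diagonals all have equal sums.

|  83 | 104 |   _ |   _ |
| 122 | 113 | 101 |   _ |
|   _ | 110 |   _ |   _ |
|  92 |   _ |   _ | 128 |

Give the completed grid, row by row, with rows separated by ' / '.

The 16 entries sum to 1688, so each line sums to 1688/4 = 422.
Row 2: 122 + 113 + 101 + ? = 422, so (2,4) = 86.
Using column 1: 83 + 122 + 92 + ? → (3,1) = 422 − 297 = 125.
The remaining cell in column 2 is (4,2) = 422 − 327 = 95.
Main diagonal must total 422; the given cells sum to 324, so (3,3) = 98.
Anti-diagonal must total 422; the given cells sum to 303, so (1,4) = 119.
Row 1 must total 422; the given cells sum to 306, so (1,3) = 116.
The remaining cell in row 3 is (3,4) = 422 − 333 = 89.
Row 4: 92 + 95 + 128 + ? = 422, so (4,3) = 107.

83 104 116 119 / 122 113 101 86 / 125 110 98 89 / 92 95 107 128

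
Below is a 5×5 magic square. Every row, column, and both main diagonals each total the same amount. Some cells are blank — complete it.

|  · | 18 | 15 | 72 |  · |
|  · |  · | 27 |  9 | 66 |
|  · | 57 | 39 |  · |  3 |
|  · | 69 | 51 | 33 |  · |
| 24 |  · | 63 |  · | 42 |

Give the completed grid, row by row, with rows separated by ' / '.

Column 3 is already complete: 15 + 27 + 39 + 51 + 63 = 195, so that is the magic constant.
Using anti-diagonal: 9 + 39 + 69 + 24 + ? → (1,5) = 195 − 141 = 54.
Row 1 needs 195; the known cells sum to 159, so (1,1) = 36.
From column 5, 195 − (54 + 66 + 3 + 42) gives (4,5) = 30.
The remaining cell in main diagonal is (2,2) = 195 − 150 = 45.
Row 2 needs 195; the known cells sum to 147, so (2,1) = 48.
Using row 4: 69 + 51 + 33 + 30 + ? → (4,1) = 195 − 183 = 12.
Column 1: 36 + 48 + 12 + 24 + ? = 195, so (3,1) = 75.
From column 2, 195 − (18 + 45 + 57 + 69) gives (5,2) = 6.
The remaining cell in row 3 is (3,4) = 195 − 174 = 21.
Row 5 must total 195; the given cells sum to 135, so (5,4) = 60.

36 18 15 72 54 / 48 45 27 9 66 / 75 57 39 21 3 / 12 69 51 33 30 / 24 6 63 60 42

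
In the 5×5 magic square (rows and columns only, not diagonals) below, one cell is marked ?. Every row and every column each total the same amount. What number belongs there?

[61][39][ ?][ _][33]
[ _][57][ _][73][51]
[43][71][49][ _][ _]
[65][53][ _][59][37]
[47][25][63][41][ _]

Column 2 is complete and sums to 245; that is the magic constant.
Row 4 needs 245; the known cells sum to 214, so (4,3) = 31.
Row 5 must total 245; the given cells sum to 176, so (5,5) = 69.
Using column 1: 61 + 43 + 65 + 47 + ? → (2,1) = 245 − 216 = 29.
Column 5: 33 + 51 + 37 + 69 + ? = 245, so (3,5) = 55.
Row 2 needs 245; the known cells sum to 210, so (2,3) = 35.
The remaining cell in row 3 is (3,4) = 245 − 218 = 27.
The remaining cell in column 3 is (1,3) = 245 − 178 = 67.

67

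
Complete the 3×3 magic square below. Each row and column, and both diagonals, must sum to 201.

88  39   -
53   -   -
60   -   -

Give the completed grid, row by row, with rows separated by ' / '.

Row 1 must total 201; the given cells sum to 127, so (1,3) = 74.
The remaining cell in anti-diagonal is (2,2) = 201 − 134 = 67.
From row 2, 201 − (53 + 67) gives (2,3) = 81.
Column 2: 39 + 67 + ? = 201, so (3,2) = 95.
From column 3, 201 − (74 + 81) gives (3,3) = 46.

88 39 74 / 53 67 81 / 60 95 46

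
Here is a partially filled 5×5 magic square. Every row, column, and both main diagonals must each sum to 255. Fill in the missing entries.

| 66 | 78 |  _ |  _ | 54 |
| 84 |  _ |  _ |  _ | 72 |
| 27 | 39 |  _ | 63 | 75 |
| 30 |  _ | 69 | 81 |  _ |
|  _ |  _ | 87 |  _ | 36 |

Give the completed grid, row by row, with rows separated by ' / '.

66 78 15 42 54 / 84 21 33 45 72 / 27 39 51 63 75 / 30 57 69 81 18 / 48 60 87 24 36

Row 3: 27 + 39 + 63 + 75 + ? = 255, so (3,3) = 51.
Column 1: 66 + 84 + 27 + 30 + ? = 255, so (5,1) = 48.
Column 5: 54 + 72 + 75 + 36 + ? = 255, so (4,5) = 18.
Using main diagonal: 66 + 51 + 81 + 36 + ? → (2,2) = 255 − 234 = 21.
Using row 4: 30 + 69 + 81 + 18 + ? → (4,2) = 255 − 198 = 57.
Column 2: 78 + 21 + 39 + 57 + ? = 255, so (5,2) = 60.
Anti-diagonal: 54 + 51 + 57 + 48 + ? = 255, so (2,4) = 45.
From row 2, 255 − (84 + 21 + 45 + 72) gives (2,3) = 33.
Using row 5: 48 + 60 + 87 + 36 + ? → (5,4) = 255 − 231 = 24.
From column 3, 255 − (33 + 51 + 69 + 87) gives (1,3) = 15.
The remaining cell in column 4 is (1,4) = 255 − 213 = 42.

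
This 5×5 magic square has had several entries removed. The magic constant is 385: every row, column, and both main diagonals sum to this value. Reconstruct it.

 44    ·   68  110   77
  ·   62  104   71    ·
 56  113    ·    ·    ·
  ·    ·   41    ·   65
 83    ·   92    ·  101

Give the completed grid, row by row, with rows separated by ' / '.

44 86 68 110 77 / 95 62 104 71 53 / 56 113 80 47 89 / 107 74 41 98 65 / 83 50 92 59 101

Row 1 must total 385; the given cells sum to 299, so (1,2) = 86.
Column 3: 68 + 104 + 41 + 92 + ? = 385, so (3,3) = 80.
From main diagonal, 385 − (44 + 62 + 80 + 101) gives (4,4) = 98.
The remaining cell in anti-diagonal is (4,2) = 385 − 311 = 74.
Using row 4: 74 + 41 + 98 + 65 + ? → (4,1) = 385 − 278 = 107.
From column 1, 385 − (44 + 56 + 107 + 83) gives (2,1) = 95.
Column 2: 86 + 62 + 113 + 74 + ? = 385, so (5,2) = 50.
The remaining cell in row 2 is (2,5) = 385 − 332 = 53.
Row 5 must total 385; the given cells sum to 326, so (5,4) = 59.
From column 4, 385 − (110 + 71 + 98 + 59) gives (3,4) = 47.
The remaining cell in column 5 is (3,5) = 385 − 296 = 89.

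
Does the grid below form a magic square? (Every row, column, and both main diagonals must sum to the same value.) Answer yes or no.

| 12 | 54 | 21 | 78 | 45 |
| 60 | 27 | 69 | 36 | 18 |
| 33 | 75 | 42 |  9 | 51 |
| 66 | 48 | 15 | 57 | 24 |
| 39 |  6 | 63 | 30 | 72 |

Yes

Row 1: 12 + 54 + 21 + 78 + 45 = 210.
Row 2: 60 + 27 + 69 + 36 + 18 = 210.
Row 3: 33 + 75 + 42 + 9 + 51 = 210.
Row 4: 66 + 48 + 15 + 57 + 24 = 210.
Row 5: 39 + 6 + 63 + 30 + 72 = 210.
Column 1: 12 + 60 + 33 + 66 + 39 = 210.
Column 2: 54 + 27 + 75 + 48 + 6 = 210.
Column 3: 21 + 69 + 42 + 15 + 63 = 210.
Column 4: 78 + 36 + 9 + 57 + 30 = 210.
Column 5: 45 + 18 + 51 + 24 + 72 = 210.
Main diagonal: 12 + 27 + 42 + 57 + 72 = 210.
Anti-diagonal: 45 + 36 + 42 + 48 + 39 = 210.
All lines sum to 210.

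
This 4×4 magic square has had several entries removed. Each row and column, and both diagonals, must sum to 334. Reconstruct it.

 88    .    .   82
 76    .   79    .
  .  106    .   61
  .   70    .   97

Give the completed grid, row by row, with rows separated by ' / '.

Column 4 must total 334; the given cells sum to 240, so (2,4) = 94.
The remaining cell in anti-diagonal is (4,1) = 334 − 267 = 67.
The remaining cell in row 2 is (2,2) = 334 − 249 = 85.
Using row 4: 67 + 70 + 97 + ? → (4,3) = 334 − 234 = 100.
From column 1, 334 − (88 + 76 + 67) gives (3,1) = 103.
The remaining cell in column 2 is (1,2) = 334 − 261 = 73.
From main diagonal, 334 − (88 + 85 + 97) gives (3,3) = 64.
Row 1 must total 334; the given cells sum to 243, so (1,3) = 91.

88 73 91 82 / 76 85 79 94 / 103 106 64 61 / 67 70 100 97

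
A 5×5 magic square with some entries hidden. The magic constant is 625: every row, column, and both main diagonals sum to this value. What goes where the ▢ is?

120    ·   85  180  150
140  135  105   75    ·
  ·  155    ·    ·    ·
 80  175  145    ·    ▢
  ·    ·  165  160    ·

110

Row 1 needs 625; the known cells sum to 535, so (1,2) = 90.
Row 2 needs 625; the known cells sum to 455, so (2,5) = 170.
Column 2: 90 + 135 + 155 + 175 + ? = 625, so (5,2) = 70.
Column 3 must total 625; the given cells sum to 500, so (3,3) = 125.
Anti-diagonal must total 625; the given cells sum to 525, so (5,1) = 100.
The remaining cell in row 5 is (5,5) = 625 − 495 = 130.
From column 1, 625 − (120 + 140 + 80 + 100) gives (3,1) = 185.
Using main diagonal: 120 + 135 + 125 + 130 + ? → (4,4) = 625 − 510 = 115.
From row 4, 625 − (80 + 175 + 145 + 115) gives (4,5) = 110.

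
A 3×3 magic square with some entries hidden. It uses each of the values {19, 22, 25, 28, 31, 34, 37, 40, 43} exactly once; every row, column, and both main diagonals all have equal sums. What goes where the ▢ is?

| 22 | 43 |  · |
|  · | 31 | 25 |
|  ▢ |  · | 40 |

The 9 entries sum to 279, so each line sums to 279/3 = 93.
From row 1, 93 − (22 + 43) gives (1,3) = 28.
The remaining cell in row 2 is (2,1) = 93 − 56 = 37.
From column 1, 93 − (22 + 37) gives (3,1) = 34.

34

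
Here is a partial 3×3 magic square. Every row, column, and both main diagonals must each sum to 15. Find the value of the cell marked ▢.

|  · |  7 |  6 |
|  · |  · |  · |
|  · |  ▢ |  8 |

3

Row 1: 7 + 6 + ? = 15, so (1,1) = 2.
The remaining cell in column 3 is (2,3) = 15 − 14 = 1.
Main diagonal: 2 + 8 + ? = 15, so (2,2) = 5.
Anti-diagonal must total 15; the given cells sum to 11, so (3,1) = 4.
Row 2: 5 + 1 + ? = 15, so (2,1) = 9.
The remaining cell in row 3 is (3,2) = 15 − 12 = 3.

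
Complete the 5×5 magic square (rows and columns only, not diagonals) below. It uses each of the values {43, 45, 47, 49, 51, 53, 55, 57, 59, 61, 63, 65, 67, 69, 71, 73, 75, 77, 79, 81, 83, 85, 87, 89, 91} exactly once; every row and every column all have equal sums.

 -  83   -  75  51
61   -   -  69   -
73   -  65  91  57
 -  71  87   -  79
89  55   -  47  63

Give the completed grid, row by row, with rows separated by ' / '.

67 83 59 75 51 / 61 77 43 69 85 / 73 49 65 91 57 / 45 71 87 53 79 / 89 55 81 47 63

The 25 entries sum to 1675, so each line sums to 1675/5 = 335.
Row 3 must total 335; the given cells sum to 286, so (3,2) = 49.
Row 5: 89 + 55 + 47 + 63 + ? = 335, so (5,3) = 81.
Column 2: 83 + 49 + 71 + 55 + ? = 335, so (2,2) = 77.
Column 4 needs 335; the known cells sum to 282, so (4,4) = 53.
Column 5: 51 + 57 + 79 + 63 + ? = 335, so (2,5) = 85.
Row 2: 61 + 77 + 69 + 85 + ? = 335, so (2,3) = 43.
From row 4, 335 − (71 + 87 + 53 + 79) gives (4,1) = 45.
From column 1, 335 − (61 + 73 + 45 + 89) gives (1,1) = 67.
Column 3 needs 335; the known cells sum to 276, so (1,3) = 59.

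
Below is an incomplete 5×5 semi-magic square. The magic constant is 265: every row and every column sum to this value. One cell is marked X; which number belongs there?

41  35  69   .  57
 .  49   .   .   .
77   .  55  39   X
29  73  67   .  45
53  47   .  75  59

33

Using row 1: 41 + 35 + 69 + 57 + ? → (1,4) = 265 − 202 = 63.
From row 4, 265 − (29 + 73 + 67 + 45) gives (4,4) = 51.
The remaining cell in row 5 is (5,3) = 265 − 234 = 31.
Using column 1: 41 + 77 + 29 + 53 + ? → (2,1) = 265 − 200 = 65.
Column 2 must total 265; the given cells sum to 204, so (3,2) = 61.
Column 3 must total 265; the given cells sum to 222, so (2,3) = 43.
Column 4: 63 + 39 + 51 + 75 + ? = 265, so (2,4) = 37.
Using row 2: 65 + 49 + 43 + 37 + ? → (2,5) = 265 − 194 = 71.
The remaining cell in row 3 is (3,5) = 265 − 232 = 33.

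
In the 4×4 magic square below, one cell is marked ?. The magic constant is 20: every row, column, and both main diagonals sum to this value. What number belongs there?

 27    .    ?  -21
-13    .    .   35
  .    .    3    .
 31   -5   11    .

Row 4: 31 + (-5) + 11 + ? = 20, so (4,4) = -17.
Column 1 needs 20; the known cells sum to 45, so (3,1) = -25.
From column 4, 20 − (-21 + 35 + (-17)) gives (3,4) = 23.
From main diagonal, 20 − (27 + 3 + (-17)) gives (2,2) = 7.
Using row 2: -13 + 7 + 35 + ? → (2,3) = 20 − 29 = -9.
The remaining cell in row 3 is (3,2) = 20 − 1 = 19.
Column 2: 7 + 19 + (-5) + ? = 20, so (1,2) = -1.
Using column 3: -9 + 3 + 11 + ? → (1,3) = 20 − 5 = 15.

15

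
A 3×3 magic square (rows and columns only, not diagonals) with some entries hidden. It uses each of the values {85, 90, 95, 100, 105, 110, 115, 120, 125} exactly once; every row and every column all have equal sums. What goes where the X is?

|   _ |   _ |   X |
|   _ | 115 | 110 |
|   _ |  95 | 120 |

The 9 entries sum to 945, so each line sums to 945/3 = 315.
From row 2, 315 − (115 + 110) gives (2,1) = 90.
From row 3, 315 − (95 + 120) gives (3,1) = 100.
Column 1: 90 + 100 + ? = 315, so (1,1) = 125.
Column 2 needs 315; the known cells sum to 210, so (1,2) = 105.
The remaining cell in column 3 is (1,3) = 315 − 230 = 85.

85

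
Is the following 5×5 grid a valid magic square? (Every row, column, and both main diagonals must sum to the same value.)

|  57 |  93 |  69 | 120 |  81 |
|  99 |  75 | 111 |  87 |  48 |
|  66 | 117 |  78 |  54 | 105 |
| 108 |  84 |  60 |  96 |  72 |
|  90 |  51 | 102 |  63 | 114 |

Yes

Row 1: 57 + 93 + 69 + 120 + 81 = 420.
Row 2: 99 + 75 + 111 + 87 + 48 = 420.
Row 3: 66 + 117 + 78 + 54 + 105 = 420.
Row 4: 108 + 84 + 60 + 96 + 72 = 420.
Row 5: 90 + 51 + 102 + 63 + 114 = 420.
Column 1: 57 + 99 + 66 + 108 + 90 = 420.
Column 2: 93 + 75 + 117 + 84 + 51 = 420.
Column 3: 69 + 111 + 78 + 60 + 102 = 420.
Column 4: 120 + 87 + 54 + 96 + 63 = 420.
Column 5: 81 + 48 + 105 + 72 + 114 = 420.
Main diagonal: 57 + 75 + 78 + 96 + 114 = 420.
Anti-diagonal: 81 + 87 + 78 + 84 + 90 = 420.
All lines sum to 420.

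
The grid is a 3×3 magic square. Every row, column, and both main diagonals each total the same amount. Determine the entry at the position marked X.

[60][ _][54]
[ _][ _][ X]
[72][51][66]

Row 3 is complete and sums to 189; that is the magic constant.
Row 1: 60 + 54 + ? = 189, so (1,2) = 75.
Column 1 needs 189; the known cells sum to 132, so (2,1) = 57.
The remaining cell in column 2 is (2,2) = 189 − 126 = 63.
Column 3 needs 189; the known cells sum to 120, so (2,3) = 69.

69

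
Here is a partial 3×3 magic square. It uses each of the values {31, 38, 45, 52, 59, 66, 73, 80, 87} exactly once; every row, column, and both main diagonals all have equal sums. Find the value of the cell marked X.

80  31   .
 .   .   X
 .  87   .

The 9 entries sum to 531, so each line sums to 531/3 = 177.
Row 1 needs 177; the known cells sum to 111, so (1,3) = 66.
Column 2 must total 177; the given cells sum to 118, so (2,2) = 59.
Main diagonal must total 177; the given cells sum to 139, so (3,3) = 38.
Anti-diagonal must total 177; the given cells sum to 125, so (3,1) = 52.
From column 1, 177 − (80 + 52) gives (2,1) = 45.
Column 3 needs 177; the known cells sum to 104, so (2,3) = 73.

73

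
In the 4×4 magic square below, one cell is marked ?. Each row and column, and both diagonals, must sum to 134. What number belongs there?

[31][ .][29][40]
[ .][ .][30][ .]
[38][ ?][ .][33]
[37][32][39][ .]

Using row 1: 31 + 29 + 40 + ? → (1,2) = 134 − 100 = 34.
Row 4 must total 134; the given cells sum to 108, so (4,4) = 26.
Column 1 needs 134; the known cells sum to 106, so (2,1) = 28.
Using column 3: 29 + 30 + 39 + ? → (3,3) = 134 − 98 = 36.
From column 4, 134 − (40 + 33 + 26) gives (2,4) = 35.
From main diagonal, 134 − (31 + 36 + 26) gives (2,2) = 41.
The remaining cell in anti-diagonal is (3,2) = 134 − 107 = 27.

27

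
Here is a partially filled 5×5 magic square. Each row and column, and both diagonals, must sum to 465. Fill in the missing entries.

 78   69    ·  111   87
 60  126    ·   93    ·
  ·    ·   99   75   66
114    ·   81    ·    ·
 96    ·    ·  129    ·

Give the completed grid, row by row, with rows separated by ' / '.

78 69 120 111 87 / 60 126 102 93 84 / 117 108 99 75 66 / 114 90 81 57 123 / 96 72 63 129 105

Row 1 must total 465; the given cells sum to 345, so (1,3) = 120.
Column 1 needs 465; the known cells sum to 348, so (3,1) = 117.
Column 4 needs 465; the known cells sum to 408, so (4,4) = 57.
Main diagonal: 78 + 126 + 99 + 57 + ? = 465, so (5,5) = 105.
The remaining cell in anti-diagonal is (4,2) = 465 − 375 = 90.
The remaining cell in row 3 is (3,2) = 465 − 357 = 108.
Row 4 needs 465; the known cells sum to 342, so (4,5) = 123.
From column 2, 465 − (69 + 126 + 108 + 90) gives (5,2) = 72.
Column 5: 87 + 66 + 123 + 105 + ? = 465, so (2,5) = 84.
Row 2: 60 + 126 + 93 + 84 + ? = 465, so (2,3) = 102.
Row 5 needs 465; the known cells sum to 402, so (5,3) = 63.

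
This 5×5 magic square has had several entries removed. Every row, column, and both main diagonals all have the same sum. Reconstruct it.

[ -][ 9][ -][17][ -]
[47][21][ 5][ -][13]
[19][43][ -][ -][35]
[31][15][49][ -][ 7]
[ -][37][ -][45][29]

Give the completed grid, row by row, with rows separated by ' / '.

Column 2 is already complete: 9 + 21 + 43 + 15 + 37 = 125, so that is the magic constant.
From row 2, 125 − (47 + 21 + 5 + 13) gives (2,4) = 39.
The remaining cell in row 4 is (4,4) = 125 − 102 = 23.
From column 4, 125 − (17 + 39 + 23 + 45) gives (3,4) = 1.
Using column 5: 13 + 35 + 7 + 29 + ? → (1,5) = 125 − 84 = 41.
Row 3 needs 125; the known cells sum to 98, so (3,3) = 27.
From main diagonal, 125 − (21 + 27 + 23 + 29) gives (1,1) = 25.
Anti-diagonal: 41 + 39 + 27 + 15 + ? = 125, so (5,1) = 3.
Row 1: 25 + 9 + 17 + 41 + ? = 125, so (1,3) = 33.
Row 5 must total 125; the given cells sum to 114, so (5,3) = 11.

25 9 33 17 41 / 47 21 5 39 13 / 19 43 27 1 35 / 31 15 49 23 7 / 3 37 11 45 29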